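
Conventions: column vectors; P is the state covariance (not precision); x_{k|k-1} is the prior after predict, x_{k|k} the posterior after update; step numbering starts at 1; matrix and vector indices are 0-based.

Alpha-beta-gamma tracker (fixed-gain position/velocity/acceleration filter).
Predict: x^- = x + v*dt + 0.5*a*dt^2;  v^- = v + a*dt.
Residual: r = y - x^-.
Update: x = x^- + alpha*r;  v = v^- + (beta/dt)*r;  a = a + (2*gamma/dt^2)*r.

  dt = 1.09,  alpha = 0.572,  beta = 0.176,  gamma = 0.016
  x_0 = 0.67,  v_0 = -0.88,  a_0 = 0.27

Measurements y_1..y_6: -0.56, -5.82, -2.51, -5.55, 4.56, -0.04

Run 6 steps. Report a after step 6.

a_post = 0.3783

step 1: x_pred=-0.1288  r=-0.4312  x^+=-0.3754  v^+=-0.6553  a^+=0.2584
step 2: x_pred=-0.9363  r=-4.8837  x^+=-3.7298  v^+=-1.1623  a^+=0.1268
step 3: x_pred=-4.9213  r=2.4113  x^+=-3.5420  v^+=-0.6346  a^+=0.1918
step 4: x_pred=-4.1198  r=-1.4302  x^+=-4.9379  v^+=-0.6565  a^+=0.1533
step 5: x_pred=-5.5624  r=10.1224  x^+=0.2276  v^+=1.1450  a^+=0.4259
step 6: x_pred=1.7287  r=-1.7687  x^+=0.7170  v^+=1.3237  a^+=0.3783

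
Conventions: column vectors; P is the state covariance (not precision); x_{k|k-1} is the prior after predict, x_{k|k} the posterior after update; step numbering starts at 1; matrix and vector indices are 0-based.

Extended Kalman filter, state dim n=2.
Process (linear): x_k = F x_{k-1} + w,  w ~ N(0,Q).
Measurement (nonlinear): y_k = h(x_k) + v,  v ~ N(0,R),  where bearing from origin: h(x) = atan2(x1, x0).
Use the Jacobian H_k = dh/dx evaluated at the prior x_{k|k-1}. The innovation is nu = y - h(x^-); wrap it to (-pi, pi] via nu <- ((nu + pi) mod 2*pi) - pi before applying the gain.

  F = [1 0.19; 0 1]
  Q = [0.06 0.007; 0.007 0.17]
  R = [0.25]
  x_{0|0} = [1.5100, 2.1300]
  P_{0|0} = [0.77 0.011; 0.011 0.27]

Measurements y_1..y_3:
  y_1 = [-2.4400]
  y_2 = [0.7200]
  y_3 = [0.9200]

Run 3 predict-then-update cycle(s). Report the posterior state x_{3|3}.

x_post = [1.7348, 2.9645]

step 1: x^-=[1.9147, 2.1300]  P^-=[0.8439 0.0693; 0.0693 0.4400]  H_jac=[-0.2597 0.2334]  S=[0.3225]  K=[-0.6294; 0.2627]  nu=[3.0046]  x^+=[0.0236, 2.9193]  P^+=[0.7162 0.1226; 0.1226 0.4177]
step 2: x^-=[0.5783, 2.9193]  P^-=[0.8379 0.2090; 0.2090 0.5877]  H_jac=[-0.3296 0.0653]  S=[0.3345]  K=[-0.7847; -0.0912]  nu=[-0.6552]  x^+=[1.0925, 2.9790]  P^+=[0.6318 0.1850; 0.1850 0.5850]
step 3: x^-=[1.6585, 2.9790]  P^-=[0.7833 0.3032; 0.3032 0.7550]  H_jac=[-0.2563 0.1427]  S=[0.2946]  K=[-0.5344; 0.1019]  nu=[-0.1428]  x^+=[1.7348, 2.9645]  P^+=[0.6991 0.3192; 0.3192 0.7519]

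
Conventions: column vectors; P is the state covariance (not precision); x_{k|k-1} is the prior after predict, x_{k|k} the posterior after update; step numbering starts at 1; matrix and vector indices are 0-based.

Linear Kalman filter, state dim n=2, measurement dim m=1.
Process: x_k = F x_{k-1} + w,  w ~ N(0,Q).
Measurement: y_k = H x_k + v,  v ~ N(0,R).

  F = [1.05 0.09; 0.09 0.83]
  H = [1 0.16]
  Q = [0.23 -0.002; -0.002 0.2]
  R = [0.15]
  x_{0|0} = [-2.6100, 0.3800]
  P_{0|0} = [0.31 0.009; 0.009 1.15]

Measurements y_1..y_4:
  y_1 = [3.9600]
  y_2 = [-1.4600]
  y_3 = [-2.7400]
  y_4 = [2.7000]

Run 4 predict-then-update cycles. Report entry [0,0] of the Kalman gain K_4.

K[0,0] = 0.6755

step 1: x^-=[-2.7063, 0.0805]  P^-=[0.5828 0.1211; 0.1211 0.9961]  S=[0.7970]  K=[0.7555; 0.3519]  nu=[6.6534]  x^+=[2.3204, 2.4219]  P^+=[0.1279 -0.0908; -0.0908 0.8974]
step 2: x^-=[2.6543, 2.2190]  P^-=[0.3611 -0.0027; -0.0027 0.8057]  S=[0.5308]  K=[0.6794; 0.2377]  nu=[-4.4694]  x^+=[-0.3821, 1.1568]  P^+=[0.1161 -0.0885; -0.0885 0.7757]
step 3: x^-=[-0.2971, 0.9257]  P^-=[0.3475 -0.0109; -0.0109 0.7221]  S=[0.5125]  K=[0.6747; 0.2042]  nu=[-2.5910]  x^+=[-2.0452, 0.3967]  P^+=[0.1142 -0.0815; -0.0815 0.7007]
step 4: x^-=[-2.1117, 0.1452]  P^-=[0.3462 -0.0105; -0.0105 0.6715]  S=[0.5100]  K=[0.6755; 0.1900]  nu=[4.7885]  x^+=[1.1229, 1.0549]  P^+=[0.1135 -0.0760; -0.0760 0.6531]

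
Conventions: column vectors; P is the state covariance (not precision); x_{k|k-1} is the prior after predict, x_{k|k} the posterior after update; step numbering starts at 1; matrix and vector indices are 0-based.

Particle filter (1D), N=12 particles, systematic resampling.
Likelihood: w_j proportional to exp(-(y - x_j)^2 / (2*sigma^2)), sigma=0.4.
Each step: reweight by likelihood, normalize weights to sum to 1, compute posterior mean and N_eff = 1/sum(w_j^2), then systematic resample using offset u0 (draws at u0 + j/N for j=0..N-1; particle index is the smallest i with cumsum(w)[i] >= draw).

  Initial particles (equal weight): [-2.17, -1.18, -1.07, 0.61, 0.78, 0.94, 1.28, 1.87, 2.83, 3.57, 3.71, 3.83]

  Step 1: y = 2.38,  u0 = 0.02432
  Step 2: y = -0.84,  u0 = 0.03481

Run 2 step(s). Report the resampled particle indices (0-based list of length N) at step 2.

resampled_idx = [0, 0, 1, 1, 2, 2, 3, 3, 4, 4, 5, 5]

step 1: w=[0.0000, 0.0000, 0.0000, 0.0001, 0.0003, 0.0015, 0.0224, 0.4363, 0.5223, 0.0118, 0.0039, 0.0014]  mean=2.3863  Neff=2.1559  idx=[7, 7, 7, 7, 7, 7, 8, 8, 8, 8, 8, 8]
step 2: w=[0.1667, 0.1667, 0.1667, 0.1667, 0.1667, 0.1667, 0.0000, 0.0000, 0.0000, 0.0000, 0.0000, 0.0000]  mean=1.8700  Neff=6.0000  idx=[0, 0, 1, 1, 2, 2, 3, 3, 4, 4, 5, 5]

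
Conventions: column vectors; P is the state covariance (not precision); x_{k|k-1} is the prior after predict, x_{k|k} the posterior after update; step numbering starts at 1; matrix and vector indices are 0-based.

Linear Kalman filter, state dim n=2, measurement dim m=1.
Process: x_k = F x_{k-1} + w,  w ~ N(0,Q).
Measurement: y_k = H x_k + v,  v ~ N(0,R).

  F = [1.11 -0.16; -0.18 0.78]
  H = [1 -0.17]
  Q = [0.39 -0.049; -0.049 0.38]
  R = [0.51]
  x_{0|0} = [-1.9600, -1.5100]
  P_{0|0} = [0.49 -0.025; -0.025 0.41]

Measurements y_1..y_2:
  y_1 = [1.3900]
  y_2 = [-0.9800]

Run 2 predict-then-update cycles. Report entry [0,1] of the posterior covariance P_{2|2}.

P_post[0,1] = -0.0007

step 1: x^-=[-1.9340, -0.8250]  P^-=[1.0131 -0.2204; -0.2204 0.6523]  S=[1.6169]  K=[0.6497; -0.2049]  nu=[3.1837]  x^+=[0.1346, -1.4774]  P^+=[0.3305 -0.0052; -0.0052 0.5844]
step 2: x^-=[0.3858, -1.1766]  P^-=[0.8140 -0.1926; -0.1926 0.7477]  S=[1.4111]  K=[0.6001; -0.2266]  nu=[-1.5658]  x^+=[-0.5538, -0.8219]  P^+=[0.3059 -0.0007; -0.0007 0.6753]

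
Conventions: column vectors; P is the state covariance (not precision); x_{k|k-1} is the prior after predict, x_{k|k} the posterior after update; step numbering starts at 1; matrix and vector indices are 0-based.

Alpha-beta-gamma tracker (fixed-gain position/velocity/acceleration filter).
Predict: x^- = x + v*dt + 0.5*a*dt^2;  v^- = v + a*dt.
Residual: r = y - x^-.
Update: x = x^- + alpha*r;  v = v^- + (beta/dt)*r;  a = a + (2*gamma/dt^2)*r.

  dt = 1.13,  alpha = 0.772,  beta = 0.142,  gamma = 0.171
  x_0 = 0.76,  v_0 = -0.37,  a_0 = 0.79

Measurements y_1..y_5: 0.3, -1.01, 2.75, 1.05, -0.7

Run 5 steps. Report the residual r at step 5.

resid = -3.9913

step 1: x_pred=0.8463  r=-0.5463  x^+=0.4246  v^+=0.4541  a^+=0.6437
step 2: x_pred=1.3486  r=-2.3586  x^+=-0.4722  v^+=0.8850  a^+=0.0120
step 3: x_pred=0.5355  r=2.2145  x^+=2.2451  v^+=1.1768  a^+=0.6051
step 4: x_pred=3.9612  r=-2.9112  x^+=1.7138  v^+=1.4948  a^+=-0.1746
step 5: x_pred=3.2913  r=-3.9913  x^+=0.2100  v^+=0.7959  a^+=-1.2437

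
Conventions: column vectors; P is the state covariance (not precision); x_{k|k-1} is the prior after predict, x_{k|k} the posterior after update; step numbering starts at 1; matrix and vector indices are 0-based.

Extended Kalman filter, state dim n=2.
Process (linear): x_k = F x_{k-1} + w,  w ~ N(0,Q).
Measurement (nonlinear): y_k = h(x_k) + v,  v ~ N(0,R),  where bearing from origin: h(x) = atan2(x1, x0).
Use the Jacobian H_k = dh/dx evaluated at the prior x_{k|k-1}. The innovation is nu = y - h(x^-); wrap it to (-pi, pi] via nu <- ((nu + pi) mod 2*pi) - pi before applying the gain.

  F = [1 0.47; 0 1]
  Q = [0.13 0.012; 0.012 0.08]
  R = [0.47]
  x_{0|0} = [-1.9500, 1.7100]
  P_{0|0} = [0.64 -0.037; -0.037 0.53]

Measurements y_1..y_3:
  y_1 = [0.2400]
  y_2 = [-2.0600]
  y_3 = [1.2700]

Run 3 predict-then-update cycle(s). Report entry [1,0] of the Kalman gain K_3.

step 1: x^-=[-1.1463, 1.7100]  P^-=[0.8523 0.2241; 0.2241 0.6100]  H_jac=[-0.4035 -0.2705]  S=[0.7023]  K=[-0.5760; -0.3637]  nu=[-1.9213]  x^+=[-0.0397, 2.4088]  P^+=[0.6193 0.0770; 0.0770 0.5171]
step 2: x^-=[1.0925, 2.4088]  P^-=[0.9359 0.3320; 0.3320 0.5971]  H_jac=[-0.3443 0.1562]  S=[0.5598]  K=[-0.4830; -0.0377]  nu=[3.0782]  x^+=[-0.3944, 2.2928]  P^+=[0.8053 0.3219; 0.3219 0.5963]
step 3: x^-=[0.6832, 2.2928]  P^-=[1.3696 0.6141; 0.6141 0.6763]  H_jac=[-0.4006 0.1194]  S=[0.6407]  K=[-0.7419; -0.2580]  nu=[-0.0112]  x^+=[0.6915, 2.2957]  P^+=[1.0169 0.4915; 0.4915 0.6337]

K[1,0] = -0.2580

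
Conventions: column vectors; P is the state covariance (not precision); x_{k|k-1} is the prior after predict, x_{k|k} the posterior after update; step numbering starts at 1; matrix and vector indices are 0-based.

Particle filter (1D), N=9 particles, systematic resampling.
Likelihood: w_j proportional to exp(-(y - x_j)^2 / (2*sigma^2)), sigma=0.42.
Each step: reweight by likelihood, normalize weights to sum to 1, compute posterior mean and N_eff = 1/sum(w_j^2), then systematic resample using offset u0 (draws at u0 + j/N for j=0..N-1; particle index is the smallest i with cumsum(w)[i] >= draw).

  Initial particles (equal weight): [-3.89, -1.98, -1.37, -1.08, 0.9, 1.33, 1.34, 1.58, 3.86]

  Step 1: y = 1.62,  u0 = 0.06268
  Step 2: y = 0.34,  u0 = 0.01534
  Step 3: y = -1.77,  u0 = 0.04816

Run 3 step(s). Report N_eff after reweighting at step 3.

step 1: w=[0.0000, 0.0000, 0.0000, 0.0000, 0.0818, 0.2800, 0.2845, 0.3537, 0.0000]  mean=1.3861  Neff=3.4345  idx=[4, 5, 5, 6, 6, 6, 7, 7, 7]
step 2: w=[0.5481, 0.0829, 0.0829, 0.0783, 0.0783, 0.0783, 0.0171, 0.0171, 0.0171]  mean=1.1095  Neff=2.9993  idx=[0, 0, 0, 0, 0, 1, 2, 4, 5]
step 3: w=[0.1999, 0.1999, 0.1999, 0.1999, 0.1999, 0.0002, 0.0002, 0.0001, 0.0001]  mean=0.9003  Neff=5.0065  idx=[0, 0, 1, 1, 2, 3, 3, 4, 4]

N_eff = 5.0065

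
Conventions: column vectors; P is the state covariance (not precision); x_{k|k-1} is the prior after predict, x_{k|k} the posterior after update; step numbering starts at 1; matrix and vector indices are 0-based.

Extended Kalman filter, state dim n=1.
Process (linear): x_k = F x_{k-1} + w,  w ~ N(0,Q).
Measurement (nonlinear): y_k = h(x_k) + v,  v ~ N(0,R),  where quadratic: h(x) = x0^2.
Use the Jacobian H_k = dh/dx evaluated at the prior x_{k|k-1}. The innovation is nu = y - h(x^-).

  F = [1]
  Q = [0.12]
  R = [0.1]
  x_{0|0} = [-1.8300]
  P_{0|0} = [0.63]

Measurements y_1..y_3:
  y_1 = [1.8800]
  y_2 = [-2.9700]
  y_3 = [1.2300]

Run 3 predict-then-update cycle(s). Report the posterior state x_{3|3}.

x_post = [0.6271]

step 1: x^-=[-1.8300]  P^-=[0.7500]  H_jac=[-3.6600]  S=[10.1467]  K=[-0.2705]  nu=[-1.4689]  x^+=[-1.4326]  P^+=[0.0074]
step 2: x^-=[-1.4326]  P^-=[0.1274]  H_jac=[-2.8652]  S=[1.1458]  K=[-0.3186]  nu=[-5.0224]  x^+=[0.1673]  P^+=[0.0111]
step 3: x^-=[0.1673]  P^-=[0.1311]  H_jac=[0.3346]  S=[0.1147]  K=[0.3825]  nu=[1.2020]  x^+=[0.6271]  P^+=[0.1143]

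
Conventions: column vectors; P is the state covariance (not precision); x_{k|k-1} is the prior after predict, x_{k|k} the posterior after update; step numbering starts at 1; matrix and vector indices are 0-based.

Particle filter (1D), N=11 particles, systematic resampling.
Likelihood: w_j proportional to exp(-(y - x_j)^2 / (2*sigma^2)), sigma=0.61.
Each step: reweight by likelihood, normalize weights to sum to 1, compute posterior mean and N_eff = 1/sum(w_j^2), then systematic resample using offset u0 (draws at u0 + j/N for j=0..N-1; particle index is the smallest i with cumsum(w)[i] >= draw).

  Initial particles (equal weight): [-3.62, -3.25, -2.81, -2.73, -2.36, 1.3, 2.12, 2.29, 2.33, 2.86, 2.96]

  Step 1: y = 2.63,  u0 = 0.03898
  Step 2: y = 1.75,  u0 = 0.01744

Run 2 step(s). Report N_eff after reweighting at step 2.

N_eff = 8.6093

step 1: w=[0.0000, 0.0000, 0.0000, 0.0000, 0.0000, 0.0214, 0.1626, 0.1975, 0.2044, 0.2148, 0.1993]  mean=2.5053  Neff=5.1670  idx=[6, 6, 7, 7, 8, 8, 8, 9, 9, 10, 10]
step 2: w=[0.1489, 0.1489, 0.1210, 0.1210, 0.1139, 0.1139, 0.1139, 0.0342, 0.0342, 0.0250, 0.0250]  mean=2.3255  Neff=8.6093  idx=[0, 0, 1, 1, 2, 3, 4, 5, 5, 6, 8]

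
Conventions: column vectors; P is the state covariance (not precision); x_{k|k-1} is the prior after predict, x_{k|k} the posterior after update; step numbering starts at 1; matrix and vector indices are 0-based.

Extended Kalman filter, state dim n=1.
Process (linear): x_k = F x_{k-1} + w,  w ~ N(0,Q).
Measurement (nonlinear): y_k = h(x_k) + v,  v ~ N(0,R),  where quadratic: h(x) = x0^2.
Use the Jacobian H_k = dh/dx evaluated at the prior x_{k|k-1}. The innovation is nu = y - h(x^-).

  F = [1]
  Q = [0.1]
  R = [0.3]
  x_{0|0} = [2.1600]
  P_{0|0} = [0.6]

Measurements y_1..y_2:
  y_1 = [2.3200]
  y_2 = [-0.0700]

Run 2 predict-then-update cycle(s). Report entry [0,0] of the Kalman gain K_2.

K[0,0] = 0.2467

step 1: x^-=[2.1600]  P^-=[0.7000]  H_jac=[4.3200]  S=[13.3637]  K=[0.2263]  nu=[-2.3456]  x^+=[1.6292]  P^+=[0.0157]
step 2: x^-=[1.6292]  P^-=[0.1157]  H_jac=[3.2585]  S=[1.5286]  K=[0.2467]  nu=[-2.7244]  x^+=[0.9572]  P^+=[0.0227]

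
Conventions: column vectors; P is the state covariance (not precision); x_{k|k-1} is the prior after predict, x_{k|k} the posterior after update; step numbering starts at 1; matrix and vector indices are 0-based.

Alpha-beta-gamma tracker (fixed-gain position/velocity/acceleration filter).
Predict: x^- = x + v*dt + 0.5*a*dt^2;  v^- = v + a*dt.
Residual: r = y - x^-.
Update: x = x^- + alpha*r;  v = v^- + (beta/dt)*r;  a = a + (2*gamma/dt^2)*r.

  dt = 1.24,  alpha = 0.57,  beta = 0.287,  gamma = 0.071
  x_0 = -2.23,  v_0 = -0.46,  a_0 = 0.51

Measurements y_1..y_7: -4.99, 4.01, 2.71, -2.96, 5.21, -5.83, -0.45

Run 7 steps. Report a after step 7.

step 1: x_pred=-2.4083  r=-2.5817  x^+=-3.8799  v^+=-0.4251  a^+=0.2716
step 2: x_pred=-4.1983  r=8.2083  x^+=0.4805  v^+=1.8114  a^+=1.0296
step 3: x_pred=3.5182  r=-0.8082  x^+=3.0575  v^+=2.9011  a^+=0.9550
step 4: x_pred=7.3891  r=-10.3491  x^+=1.4901  v^+=1.6900  a^+=-0.0008
step 5: x_pred=3.5851  r=1.6249  x^+=4.5113  v^+=2.0651  a^+=0.1493
step 6: x_pred=7.1868  r=-13.0168  x^+=-0.2328  v^+=-0.7625  a^+=-1.0528
step 7: x_pred=-1.9877  r=1.5377  x^+=-1.1112  v^+=-1.7121  a^+=-0.9108

a_post = -0.9108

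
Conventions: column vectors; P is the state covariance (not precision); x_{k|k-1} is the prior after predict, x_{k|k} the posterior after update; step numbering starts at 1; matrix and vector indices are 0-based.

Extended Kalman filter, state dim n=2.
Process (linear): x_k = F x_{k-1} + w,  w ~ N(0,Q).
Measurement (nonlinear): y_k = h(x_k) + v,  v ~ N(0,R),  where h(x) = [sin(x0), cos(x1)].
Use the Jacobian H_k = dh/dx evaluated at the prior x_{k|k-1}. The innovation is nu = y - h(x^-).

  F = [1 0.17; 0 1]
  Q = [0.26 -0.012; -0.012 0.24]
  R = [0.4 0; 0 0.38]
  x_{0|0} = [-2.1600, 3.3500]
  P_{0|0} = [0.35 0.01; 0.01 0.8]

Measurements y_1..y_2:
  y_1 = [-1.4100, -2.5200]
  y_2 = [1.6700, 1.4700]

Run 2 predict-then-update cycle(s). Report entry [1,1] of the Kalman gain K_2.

step 1: x^-=[-1.5905, 3.3500]  P^-=[0.6365 0.1340; 0.1340 1.0400]  H_jac=[-0.0197 0.0000; 0.0000 0.2069]  S=[0.4002 -0.0005; -0.0005 0.4245]  K=[-0.0312 0.0653; -0.0059 0.5069]  nu=[-0.4102, -1.5416]  x^+=[-1.6783, 2.5710]  P^+=[0.6343 0.1199; 0.1199 0.9309]
step 2: x^-=[-1.2412, 2.5710]  P^-=[0.9620 0.2661; 0.2661 1.1709]  H_jac=[0.3236 0.0000; 0.0000 -0.5401]  S=[0.5008 -0.0465; -0.0465 0.7216]  K=[0.6068 -0.1601; 0.0911 -0.8706]  nu=[2.6162, 2.3116]  x^+=[-0.0237, 0.7970]  P^+=[0.7500 0.1126; 0.1126 0.6125]

K[1,1] = -0.8706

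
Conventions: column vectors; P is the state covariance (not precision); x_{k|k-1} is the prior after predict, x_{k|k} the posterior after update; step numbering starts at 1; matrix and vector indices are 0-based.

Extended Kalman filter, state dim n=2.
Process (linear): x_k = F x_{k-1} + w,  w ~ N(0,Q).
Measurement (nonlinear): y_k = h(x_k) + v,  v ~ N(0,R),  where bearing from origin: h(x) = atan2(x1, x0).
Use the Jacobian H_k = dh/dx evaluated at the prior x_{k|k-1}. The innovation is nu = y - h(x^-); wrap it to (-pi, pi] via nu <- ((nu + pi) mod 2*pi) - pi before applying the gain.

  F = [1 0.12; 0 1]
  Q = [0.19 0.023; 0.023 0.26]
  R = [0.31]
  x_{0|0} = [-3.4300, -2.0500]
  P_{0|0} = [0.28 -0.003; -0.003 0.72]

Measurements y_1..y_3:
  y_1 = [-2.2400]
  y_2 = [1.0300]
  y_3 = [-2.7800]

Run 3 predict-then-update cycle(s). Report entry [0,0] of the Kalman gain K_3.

K[0,0] = -0.1378

step 1: x^-=[-3.6760, -2.0500]  P^-=[0.4796 0.1064; 0.1064 0.9800]  H_jac=[0.1157 -0.2075]  S=[0.3535]  K=[0.0946; -0.5404]  nu=[0.3929]  x^+=[-3.6389, -2.2623]  P^+=[0.4765 0.1245; 0.1245 0.8768]
step 2: x^-=[-3.9103, -2.2623]  P^-=[0.7090 0.2527; 0.2527 1.1368]  H_jac=[0.1109 -0.1916]  S=[0.3497]  K=[0.0863; -0.5427]  nu=[-2.6361]  x^+=[-4.1378, -0.8317]  P^+=[0.7064 0.2691; 0.2691 1.0338]
step 3: x^-=[-4.2376, -0.8317]  P^-=[0.9758 0.4161; 0.4161 1.2938]  H_jac=[0.0446 -0.2272]  S=[0.3703]  K=[-0.1378; -0.7438]  nu=[0.1678]  x^+=[-4.2607, -0.9565]  P^+=[0.9688 0.3781; 0.3781 1.0889]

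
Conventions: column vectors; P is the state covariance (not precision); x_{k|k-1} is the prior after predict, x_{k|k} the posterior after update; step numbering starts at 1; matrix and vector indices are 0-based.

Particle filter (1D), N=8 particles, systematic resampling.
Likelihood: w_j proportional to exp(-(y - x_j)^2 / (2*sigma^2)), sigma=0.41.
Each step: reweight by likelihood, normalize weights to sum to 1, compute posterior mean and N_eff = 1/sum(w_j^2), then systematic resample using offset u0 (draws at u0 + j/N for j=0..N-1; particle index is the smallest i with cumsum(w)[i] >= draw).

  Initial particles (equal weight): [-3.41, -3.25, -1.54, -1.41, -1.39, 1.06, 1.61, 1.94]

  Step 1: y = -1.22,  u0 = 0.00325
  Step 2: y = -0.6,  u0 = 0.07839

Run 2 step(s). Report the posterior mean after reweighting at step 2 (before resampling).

post_mean = -1.4329

step 1: w=[0.0000, 0.0000, 0.2888, 0.3518, 0.3594, 0.0000, 0.0000, 0.0000]  mean=-1.4404  Neff=2.9732  idx=[2, 2, 2, 3, 3, 3, 4, 4]
step 2: w=[0.0756, 0.0756, 0.0756, 0.1487, 0.1487, 0.1487, 0.1636, 0.1636]  mean=-1.4329  Neff=7.3001  idx=[1, 2, 3, 4, 5, 6, 6, 7]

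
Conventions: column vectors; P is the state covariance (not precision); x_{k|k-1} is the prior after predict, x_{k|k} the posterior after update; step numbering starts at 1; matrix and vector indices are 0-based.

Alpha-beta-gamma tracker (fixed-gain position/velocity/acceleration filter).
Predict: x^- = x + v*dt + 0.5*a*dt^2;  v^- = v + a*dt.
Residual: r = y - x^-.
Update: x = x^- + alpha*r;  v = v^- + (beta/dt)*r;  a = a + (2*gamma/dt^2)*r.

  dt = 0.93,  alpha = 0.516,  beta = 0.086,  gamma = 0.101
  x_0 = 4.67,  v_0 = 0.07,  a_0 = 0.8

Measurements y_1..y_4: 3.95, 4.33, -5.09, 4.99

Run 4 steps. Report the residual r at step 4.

step 1: x_pred=5.0811  r=-1.1311  x^+=4.4974  v^+=0.7094  a^+=0.5358
step 2: x_pred=5.3889  r=-1.0589  x^+=4.8425  v^+=1.1098  a^+=0.2885
step 3: x_pred=5.9994  r=-11.0894  x^+=0.2773  v^+=0.3527  a^+=-2.3014
step 4: x_pred=-0.3900  r=5.3800  x^+=2.3861  v^+=-1.2902  a^+=-1.0449

resid = 5.3800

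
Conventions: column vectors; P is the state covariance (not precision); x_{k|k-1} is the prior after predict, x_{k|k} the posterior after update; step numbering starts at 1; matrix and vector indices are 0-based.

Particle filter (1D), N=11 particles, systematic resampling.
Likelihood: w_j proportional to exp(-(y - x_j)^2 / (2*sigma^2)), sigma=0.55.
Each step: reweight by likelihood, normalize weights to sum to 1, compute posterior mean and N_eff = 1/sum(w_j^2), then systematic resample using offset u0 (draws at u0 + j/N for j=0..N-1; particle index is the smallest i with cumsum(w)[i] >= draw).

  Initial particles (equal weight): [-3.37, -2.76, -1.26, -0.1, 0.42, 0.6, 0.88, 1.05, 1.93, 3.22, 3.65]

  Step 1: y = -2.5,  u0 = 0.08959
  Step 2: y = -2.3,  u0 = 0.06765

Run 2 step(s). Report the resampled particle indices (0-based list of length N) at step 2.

step 1: w=[0.2273, 0.7101, 0.0625, 0.0001, 0.0000, 0.0000, 0.0000, 0.0000, 0.0000, 0.0000, 0.0000]  mean=-2.8047  Neff=1.7862  idx=[0, 0, 1, 1, 1, 1, 1, 1, 1, 1, 2]
step 2: w=[0.0247, 0.0247, 0.1154, 0.1154, 0.1154, 0.1154, 0.1154, 0.1154, 0.1154, 0.1154, 0.0274]  mean=-2.7490  Neff=9.2151  idx=[2, 2, 3, 4, 5, 6, 6, 7, 8, 9, 10]

resampled_idx = [2, 2, 3, 4, 5, 6, 6, 7, 8, 9, 10]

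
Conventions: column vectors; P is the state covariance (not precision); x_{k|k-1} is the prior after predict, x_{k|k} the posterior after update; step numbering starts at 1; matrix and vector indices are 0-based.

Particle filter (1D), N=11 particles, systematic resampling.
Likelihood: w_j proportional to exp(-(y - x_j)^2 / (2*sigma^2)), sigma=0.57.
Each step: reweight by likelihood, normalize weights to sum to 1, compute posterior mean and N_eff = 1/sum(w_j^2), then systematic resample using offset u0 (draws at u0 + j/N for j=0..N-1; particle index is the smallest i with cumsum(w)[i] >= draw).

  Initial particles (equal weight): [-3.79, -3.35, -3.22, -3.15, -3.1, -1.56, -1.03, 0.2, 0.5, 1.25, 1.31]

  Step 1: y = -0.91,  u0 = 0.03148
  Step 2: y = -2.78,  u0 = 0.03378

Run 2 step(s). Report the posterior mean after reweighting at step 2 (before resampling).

post_mean = -1.4978

step 1: w=[0.0000, 0.0001, 0.0002, 0.0003, 0.0004, 0.3071, 0.5754, 0.0883, 0.0276, 0.0004, 0.0003]  mean=-1.0420  Neff=2.3044  idx=[5, 5, 5, 5, 6, 6, 6, 6, 6, 6, 7]
step 2: w=[0.2206, 0.2206, 0.2206, 0.2206, 0.0196, 0.0196, 0.0196, 0.0196, 0.0196, 0.0196, 0.0000]  mean=-1.4978  Neff=5.0754  idx=[0, 0, 0, 1, 1, 2, 2, 3, 3, 3, 7]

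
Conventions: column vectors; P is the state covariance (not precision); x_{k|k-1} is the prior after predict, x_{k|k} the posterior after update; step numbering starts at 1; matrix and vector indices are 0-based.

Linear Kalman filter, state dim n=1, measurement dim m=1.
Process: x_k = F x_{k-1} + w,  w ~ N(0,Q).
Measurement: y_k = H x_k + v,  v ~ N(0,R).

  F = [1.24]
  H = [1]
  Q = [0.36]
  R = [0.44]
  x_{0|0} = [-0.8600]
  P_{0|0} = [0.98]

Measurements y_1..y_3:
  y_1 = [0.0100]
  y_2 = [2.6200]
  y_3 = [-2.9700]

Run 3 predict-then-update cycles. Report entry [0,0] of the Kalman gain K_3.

step 1: x^-=[-1.0664]  P^-=[1.8668]  S=[2.3068]  K=[0.8093]  nu=[1.0764]  x^+=[-0.1953]  P^+=[0.3561]
step 2: x^-=[-0.2422]  P^-=[0.9075]  S=[1.3475]  K=[0.6735]  nu=[2.8622]  x^+=[1.6854]  P^+=[0.2963]
step 3: x^-=[2.0899]  P^-=[0.8156]  S=[1.2556]  K=[0.6496]  nu=[-5.0599]  x^+=[-1.1969]  P^+=[0.2858]

K[0,0] = 0.6496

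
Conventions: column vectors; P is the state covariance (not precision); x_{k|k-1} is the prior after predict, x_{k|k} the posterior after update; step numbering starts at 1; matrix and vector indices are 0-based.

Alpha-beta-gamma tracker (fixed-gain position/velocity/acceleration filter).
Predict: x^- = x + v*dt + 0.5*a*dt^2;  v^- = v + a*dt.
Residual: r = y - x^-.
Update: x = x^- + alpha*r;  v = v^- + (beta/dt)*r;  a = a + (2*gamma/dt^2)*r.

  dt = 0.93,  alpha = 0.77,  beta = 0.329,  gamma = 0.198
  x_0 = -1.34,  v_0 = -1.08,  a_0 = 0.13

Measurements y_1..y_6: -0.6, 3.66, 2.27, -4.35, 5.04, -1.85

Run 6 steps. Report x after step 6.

x_post = -0.7118

step 1: x_pred=-2.2882  r=1.6882  x^+=-0.9883  v^+=-0.3619  a^+=0.9029
step 2: x_pred=-0.9344  r=4.5944  x^+=2.6033  v^+=2.1032  a^+=3.0065
step 3: x_pred=5.8594  r=-3.5894  x^+=3.0956  v^+=3.6294  a^+=1.3631
step 4: x_pred=7.0604  r=-11.4104  x^+=-1.7256  v^+=0.8605  a^+=-3.8612
step 5: x_pred=-2.5952  r=7.6352  x^+=3.2839  v^+=-0.0294  a^+=-0.3654
step 6: x_pred=3.0985  r=-4.9485  x^+=-0.7118  v^+=-2.1199  a^+=-2.6311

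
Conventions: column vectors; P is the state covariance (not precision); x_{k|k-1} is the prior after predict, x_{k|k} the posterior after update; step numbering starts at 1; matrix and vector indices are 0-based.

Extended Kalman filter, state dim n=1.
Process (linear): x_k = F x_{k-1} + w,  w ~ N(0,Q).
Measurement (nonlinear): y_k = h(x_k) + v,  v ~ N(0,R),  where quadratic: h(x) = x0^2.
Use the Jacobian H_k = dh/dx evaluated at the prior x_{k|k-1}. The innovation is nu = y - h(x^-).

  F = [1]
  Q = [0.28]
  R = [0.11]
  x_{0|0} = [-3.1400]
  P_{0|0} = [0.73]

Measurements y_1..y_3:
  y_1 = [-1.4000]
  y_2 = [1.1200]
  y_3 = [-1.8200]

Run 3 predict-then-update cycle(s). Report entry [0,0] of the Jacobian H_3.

step 1: x^-=[-3.1400]  P^-=[1.0100]  H_jac=[-6.2800]  S=[39.9428]  K=[-0.1588]  nu=[-11.2596]  x^+=[-1.3520]  P^+=[0.0028]
step 2: x^-=[-1.3520]  P^-=[0.2828]  H_jac=[-2.7040]  S=[2.1776]  K=[-0.3511]  nu=[-0.7079]  x^+=[-1.1034]  P^+=[0.0143]
step 3: x^-=[-1.1034]  P^-=[0.2943]  H_jac=[-2.2069]  S=[1.5432]  K=[-0.4208]  nu=[-3.0376]  x^+=[0.1749]  P^+=[0.0210]

H_jac[0,0] = -2.2069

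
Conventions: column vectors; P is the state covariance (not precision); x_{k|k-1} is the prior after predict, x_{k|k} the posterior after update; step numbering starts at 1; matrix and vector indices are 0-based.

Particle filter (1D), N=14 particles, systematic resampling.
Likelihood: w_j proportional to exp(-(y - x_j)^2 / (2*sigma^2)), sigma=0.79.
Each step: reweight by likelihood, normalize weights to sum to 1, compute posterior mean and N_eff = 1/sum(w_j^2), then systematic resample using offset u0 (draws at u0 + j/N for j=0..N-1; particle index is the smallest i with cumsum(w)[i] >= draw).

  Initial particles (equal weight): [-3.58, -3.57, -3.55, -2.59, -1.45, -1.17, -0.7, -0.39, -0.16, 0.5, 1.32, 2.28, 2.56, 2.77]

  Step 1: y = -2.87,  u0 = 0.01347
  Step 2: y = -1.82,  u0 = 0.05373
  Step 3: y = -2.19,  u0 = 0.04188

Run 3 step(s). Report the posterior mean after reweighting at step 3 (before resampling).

post_mean = -2.4174

step 1: w=[0.2021, 0.2044, 0.2090, 0.2843, 0.0602, 0.0299, 0.0070, 0.0022, 0.0008, 0.0000, 0.0000, 0.0000, 0.0000, 0.0000]  mean=-3.0599  Neff=4.7228  idx=[0, 0, 0, 1, 1, 1, 2, 2, 2, 3, 3, 3, 3, 4]
step 2: w=[0.0201, 0.0201, 0.0201, 0.0206, 0.0206, 0.0206, 0.0218, 0.0218, 0.0218, 0.1493, 0.1493, 0.1493, 0.1493, 0.2151]  mean=-2.5279  Neff=7.1751  idx=[2, 6, 9, 9, 10, 10, 10, 11, 11, 12, 12, 13, 13, 13]
step 3: w=[0.0207, 0.0221, 0.0855, 0.0855, 0.0855, 0.0855, 0.0855, 0.0855, 0.0855, 0.0855, 0.0855, 0.0627, 0.0627, 0.0627]  mean=-2.4174  Neff=12.7474  idx=[1, 2, 3, 4, 5, 6, 7, 7, 8, 9, 10, 11, 12, 13]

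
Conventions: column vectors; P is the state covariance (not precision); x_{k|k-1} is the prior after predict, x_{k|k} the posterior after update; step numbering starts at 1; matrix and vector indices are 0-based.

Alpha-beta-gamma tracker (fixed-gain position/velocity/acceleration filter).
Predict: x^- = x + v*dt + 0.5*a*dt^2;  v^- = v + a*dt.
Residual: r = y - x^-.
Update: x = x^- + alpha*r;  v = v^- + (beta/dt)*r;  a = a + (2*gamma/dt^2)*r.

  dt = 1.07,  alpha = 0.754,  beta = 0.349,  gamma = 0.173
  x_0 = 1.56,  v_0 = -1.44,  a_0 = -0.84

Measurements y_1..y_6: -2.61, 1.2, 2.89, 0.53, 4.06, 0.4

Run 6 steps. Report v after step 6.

v_post = 2.4688

step 1: x_pred=-0.4617  r=-2.1483  x^+=-2.0815  v^+=-3.0395  a^+=-1.4893
step 2: x_pred=-6.1863  r=7.3863  x^+=-0.6170  v^+=-2.2238  a^+=0.7430
step 3: x_pred=-2.5712  r=5.4612  x^+=1.5465  v^+=0.3524  a^+=2.3934
step 4: x_pred=3.2937  r=-2.7637  x^+=1.2099  v^+=2.0119  a^+=1.5582
step 5: x_pred=4.2546  r=-0.1946  x^+=4.1079  v^+=3.6157  a^+=1.4994
step 6: x_pred=8.8350  r=-8.4350  x^+=2.4750  v^+=2.4688  a^+=-1.0498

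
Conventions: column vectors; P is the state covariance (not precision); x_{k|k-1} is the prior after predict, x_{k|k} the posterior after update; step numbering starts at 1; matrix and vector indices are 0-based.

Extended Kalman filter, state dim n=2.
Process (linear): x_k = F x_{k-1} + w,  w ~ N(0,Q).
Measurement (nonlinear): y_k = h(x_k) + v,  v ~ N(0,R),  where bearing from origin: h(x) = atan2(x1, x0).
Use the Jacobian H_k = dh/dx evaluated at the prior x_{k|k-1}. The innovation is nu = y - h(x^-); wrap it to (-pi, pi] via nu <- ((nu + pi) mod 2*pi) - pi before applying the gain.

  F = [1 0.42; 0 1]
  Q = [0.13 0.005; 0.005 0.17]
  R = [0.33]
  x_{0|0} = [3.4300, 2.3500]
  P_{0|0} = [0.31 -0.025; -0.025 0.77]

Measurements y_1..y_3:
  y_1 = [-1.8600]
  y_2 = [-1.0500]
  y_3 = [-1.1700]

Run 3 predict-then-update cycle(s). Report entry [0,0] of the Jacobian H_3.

H_jac[0,0] = -0.0314

step 1: x^-=[4.4170, 2.3500]  P^-=[0.5548 0.3034; 0.3034 0.9400]  H_jac=[-0.0939 0.1765]  S=[0.3541]  K=[0.0041; 0.3880]  nu=[-2.3489]  x^+=[4.4074, 1.4387]  P^+=[0.5548 0.3028; 0.3028 0.8867]
step 2: x^-=[5.0116, 1.4387]  P^-=[1.0956 0.6803; 0.6803 1.0567]  H_jac=[-0.0529 0.1843]  S=[0.3557]  K=[0.1895; 0.4464]  nu=[-1.3296]  x^+=[4.7596, 0.8451]  P^+=[1.0828 0.6502; 0.6502 0.9858]
step 3: x^-=[5.1146, 0.8451]  P^-=[1.9329 1.0692; 1.0692 1.1558]  H_jac=[-0.0314 0.1903]  S=[0.3610]  K=[0.3953; 0.5162]  nu=[-1.3338]  x^+=[4.5873, 0.1566]  P^+=[1.8765 0.9955; 0.9955 1.0596]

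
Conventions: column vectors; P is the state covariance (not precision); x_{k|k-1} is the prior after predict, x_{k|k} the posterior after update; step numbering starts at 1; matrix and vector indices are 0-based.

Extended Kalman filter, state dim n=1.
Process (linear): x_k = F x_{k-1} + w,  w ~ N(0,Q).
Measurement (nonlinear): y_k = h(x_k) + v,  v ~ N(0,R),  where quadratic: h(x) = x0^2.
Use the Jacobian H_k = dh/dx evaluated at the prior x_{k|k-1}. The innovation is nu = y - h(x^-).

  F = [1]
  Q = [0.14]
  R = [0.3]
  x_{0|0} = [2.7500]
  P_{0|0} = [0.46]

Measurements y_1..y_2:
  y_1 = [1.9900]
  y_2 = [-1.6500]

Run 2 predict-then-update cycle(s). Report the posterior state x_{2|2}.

step 1: x^-=[2.7500]  P^-=[0.6000]  H_jac=[5.5000]  S=[18.4500]  K=[0.1789]  nu=[-5.5725]  x^+=[1.7533]  P^+=[0.0098]
step 2: x^-=[1.7533]  P^-=[0.1498]  H_jac=[3.5066]  S=[2.1414]  K=[0.2452]  nu=[-4.7240]  x^+=[0.5948]  P^+=[0.0210]

x_post = [0.5948]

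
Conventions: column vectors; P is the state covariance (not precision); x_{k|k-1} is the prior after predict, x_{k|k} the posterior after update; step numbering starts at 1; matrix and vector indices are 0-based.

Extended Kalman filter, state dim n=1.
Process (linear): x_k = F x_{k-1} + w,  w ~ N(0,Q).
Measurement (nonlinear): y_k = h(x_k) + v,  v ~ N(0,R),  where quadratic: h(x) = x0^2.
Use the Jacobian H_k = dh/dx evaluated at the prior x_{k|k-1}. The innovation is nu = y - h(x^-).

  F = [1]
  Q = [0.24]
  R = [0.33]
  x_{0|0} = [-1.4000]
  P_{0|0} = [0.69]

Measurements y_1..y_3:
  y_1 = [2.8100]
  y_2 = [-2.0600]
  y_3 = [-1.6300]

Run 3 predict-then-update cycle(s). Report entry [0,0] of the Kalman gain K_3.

K[0,0] = -0.4148

step 1: x^-=[-1.4000]  P^-=[0.9300]  H_jac=[-2.8000]  S=[7.6212]  K=[-0.3417]  nu=[0.8500]  x^+=[-1.6904]  P^+=[0.0403]
step 2: x^-=[-1.6904]  P^-=[0.2803]  H_jac=[-3.3809]  S=[3.5335]  K=[-0.2682]  nu=[-4.9175]  x^+=[-0.3717]  P^+=[0.0262]
step 3: x^-=[-0.3717]  P^-=[0.2662]  H_jac=[-0.7435]  S=[0.4771]  K=[-0.4148]  nu=[-1.7682]  x^+=[0.3616]  P^+=[0.1841]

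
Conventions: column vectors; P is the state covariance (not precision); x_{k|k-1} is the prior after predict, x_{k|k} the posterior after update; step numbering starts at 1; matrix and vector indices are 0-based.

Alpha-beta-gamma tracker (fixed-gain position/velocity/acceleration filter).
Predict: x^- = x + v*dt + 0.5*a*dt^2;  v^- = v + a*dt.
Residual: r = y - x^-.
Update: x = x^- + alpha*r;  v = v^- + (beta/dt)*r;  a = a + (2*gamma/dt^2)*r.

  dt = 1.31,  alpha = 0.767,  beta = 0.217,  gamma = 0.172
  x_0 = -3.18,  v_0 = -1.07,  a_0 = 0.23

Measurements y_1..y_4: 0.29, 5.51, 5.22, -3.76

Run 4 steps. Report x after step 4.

x_post = 0.2558

step 1: x_pred=-4.3843  r=4.6743  x^+=-0.7991  v^+=0.0056  a^+=1.1670
step 2: x_pred=0.2096  r=5.3004  x^+=4.2750  v^+=2.4124  a^+=2.2295
step 3: x_pred=9.3482  r=-4.1282  x^+=6.1819  v^+=4.6492  a^+=1.4020
step 4: x_pred=13.4753  r=-17.2353  x^+=0.2558  v^+=3.6308  a^+=-2.0529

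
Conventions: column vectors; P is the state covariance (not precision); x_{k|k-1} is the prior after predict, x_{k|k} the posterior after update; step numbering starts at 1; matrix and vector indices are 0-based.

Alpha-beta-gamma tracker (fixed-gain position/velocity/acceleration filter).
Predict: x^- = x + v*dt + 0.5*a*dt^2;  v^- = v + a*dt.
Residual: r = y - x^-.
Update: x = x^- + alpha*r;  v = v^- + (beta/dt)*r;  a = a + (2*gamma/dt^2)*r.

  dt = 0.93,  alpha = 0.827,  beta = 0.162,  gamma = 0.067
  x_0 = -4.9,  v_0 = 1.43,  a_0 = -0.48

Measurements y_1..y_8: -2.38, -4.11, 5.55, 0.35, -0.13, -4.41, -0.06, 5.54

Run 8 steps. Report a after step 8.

a_post = 0.5986

step 1: x_pred=-3.7777  r=1.3977  x^+=-2.6218  v^+=1.2271  a^+=-0.2635
step 2: x_pred=-1.5946  r=-2.5154  x^+=-3.6748  v^+=0.5439  a^+=-0.6532
step 3: x_pred=-3.4515  r=9.0015  x^+=3.9927  v^+=1.5044  a^+=0.7414
step 4: x_pred=5.7125  r=-5.3625  x^+=1.2777  v^+=1.2598  a^+=-0.0894
step 5: x_pred=2.4107  r=-2.5407  x^+=0.3095  v^+=0.7341  a^+=-0.4830
step 6: x_pred=0.7834  r=-5.1934  x^+=-3.5115  v^+=-0.6197  a^+=-1.2876
step 7: x_pred=-4.6447  r=4.5847  x^+=-0.8532  v^+=-1.0186  a^+=-0.5773
step 8: x_pred=-2.0501  r=7.5901  x^+=4.2269  v^+=-0.2334  a^+=0.5986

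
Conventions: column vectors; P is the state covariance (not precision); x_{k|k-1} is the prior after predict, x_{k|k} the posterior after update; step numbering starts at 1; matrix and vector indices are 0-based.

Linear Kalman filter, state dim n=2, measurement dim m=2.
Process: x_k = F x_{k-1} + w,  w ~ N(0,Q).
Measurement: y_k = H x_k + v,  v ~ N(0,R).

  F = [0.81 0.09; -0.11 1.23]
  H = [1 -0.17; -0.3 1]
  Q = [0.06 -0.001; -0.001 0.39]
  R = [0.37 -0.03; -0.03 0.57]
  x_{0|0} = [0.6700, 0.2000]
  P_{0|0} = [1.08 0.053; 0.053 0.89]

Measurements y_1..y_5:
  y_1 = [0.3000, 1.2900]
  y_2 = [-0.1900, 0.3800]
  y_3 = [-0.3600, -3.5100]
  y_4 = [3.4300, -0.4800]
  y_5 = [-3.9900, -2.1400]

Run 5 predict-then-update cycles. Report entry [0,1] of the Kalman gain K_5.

step 1: x^-=[0.5607, 0.1723]  P^-=[0.7835 0.0536; 0.0536 1.7352]  S=[1.1855 -0.5037; -0.5037 2.3436]  K=[0.6827 0.0693; 0.1189 0.7591]  nu=[-0.2314, 1.2859]  x^+=[0.4918, 1.1209]  P^+=[0.2674 0.0992; 0.0992 0.4589]
step 2: x^-=[0.4993, 1.3246]  P^-=[0.2536 0.1239; 0.1239 1.0606]  S=[0.6122 -0.1562; -0.1562 1.5792]  K=[0.3977 0.0696; 0.0751 0.6556]  nu=[-0.4641, -0.7949]  x^+=[0.2594, 0.7687]  P^+=[0.1578 0.0751; 0.0751 0.3939]
step 3: x^-=[0.2793, 0.9170]  P^-=[0.1777 0.1026; 0.1026 0.9676]  S=[0.5408 -0.1399; -0.1399 1.4920]  K=[0.3125 0.0624; 0.0493 0.6325]  nu=[-0.4834, -4.3432]  x^+=[-0.1426, -1.8539]  P^+=[0.1245 0.0635; 0.0635 0.3781]
step 4: x^-=[-0.2823, -2.2646]  P^-=[0.1540 0.0924; 0.0924 0.9464]  S=[0.5200 -0.1400; -0.1400 1.4748]  K=[0.2817 0.0581; 0.0369 0.6264]  nu=[3.3273, 1.6999]  x^+=[0.7535, -1.0768]  P^+=[0.1124 0.0584; 0.0584 0.3735]
step 5: x^-=[0.5135, -1.4074]  P^-=[0.1453 0.0879; 0.0879 0.9406]  S=[0.5126 -0.1411; -0.1411 1.4709]  K=[0.2697 0.0560; 0.0315 0.6245]  nu=[-4.7427, -0.5786]  x^+=[-0.7980, -1.9179]  P^+=[0.1076 0.0561; 0.0561 0.3719]

K[0,1] = 0.0560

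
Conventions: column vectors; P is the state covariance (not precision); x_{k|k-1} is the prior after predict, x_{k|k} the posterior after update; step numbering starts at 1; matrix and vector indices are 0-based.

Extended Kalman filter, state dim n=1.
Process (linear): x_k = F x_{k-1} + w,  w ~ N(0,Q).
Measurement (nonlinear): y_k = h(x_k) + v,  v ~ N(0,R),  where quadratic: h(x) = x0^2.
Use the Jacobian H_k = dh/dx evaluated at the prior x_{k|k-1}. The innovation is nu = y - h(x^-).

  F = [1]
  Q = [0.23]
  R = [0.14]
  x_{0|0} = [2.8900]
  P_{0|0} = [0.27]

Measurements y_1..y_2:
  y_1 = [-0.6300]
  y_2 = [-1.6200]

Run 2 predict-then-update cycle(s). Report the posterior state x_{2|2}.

x_post = [0.1708]

step 1: x^-=[2.8900]  P^-=[0.5000]  H_jac=[5.7800]  S=[16.8442]  K=[0.1716]  nu=[-8.9821]  x^+=[1.3489]  P^+=[0.0042]
step 2: x^-=[1.3489]  P^-=[0.2342]  H_jac=[2.6978]  S=[1.8443]  K=[0.3425]  nu=[-3.4396]  x^+=[0.1708]  P^+=[0.0178]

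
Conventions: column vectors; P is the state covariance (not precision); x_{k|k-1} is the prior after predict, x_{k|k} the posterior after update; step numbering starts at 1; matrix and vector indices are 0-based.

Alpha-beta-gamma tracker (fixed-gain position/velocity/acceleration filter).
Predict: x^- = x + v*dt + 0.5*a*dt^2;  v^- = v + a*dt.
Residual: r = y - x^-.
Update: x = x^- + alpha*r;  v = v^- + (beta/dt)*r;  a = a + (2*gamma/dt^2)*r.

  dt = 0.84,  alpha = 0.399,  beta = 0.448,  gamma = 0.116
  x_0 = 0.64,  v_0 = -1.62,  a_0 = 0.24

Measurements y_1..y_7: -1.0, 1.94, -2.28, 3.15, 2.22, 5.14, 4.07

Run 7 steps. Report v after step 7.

step 1: x_pred=-0.6361  r=-0.3639  x^+=-0.7813  v^+=-1.6125  a^+=0.1204
step 2: x_pred=-2.0933  r=4.0333  x^+=-0.4840  v^+=0.6397  a^+=1.4465
step 3: x_pred=0.5637  r=-2.8437  x^+=-0.5709  v^+=0.3382  a^+=0.5115
step 4: x_pred=-0.1064  r=3.2564  x^+=1.1929  v^+=2.5046  a^+=1.5822
step 5: x_pred=3.8550  r=-1.6350  x^+=3.2026  v^+=2.9617  a^+=1.0446
step 6: x_pred=6.0590  r=-0.9190  x^+=5.6923  v^+=3.3491  a^+=0.7425
step 7: x_pred=8.7675  r=-4.6975  x^+=6.8932  v^+=1.4674  a^+=-0.8020

v_post = 1.4674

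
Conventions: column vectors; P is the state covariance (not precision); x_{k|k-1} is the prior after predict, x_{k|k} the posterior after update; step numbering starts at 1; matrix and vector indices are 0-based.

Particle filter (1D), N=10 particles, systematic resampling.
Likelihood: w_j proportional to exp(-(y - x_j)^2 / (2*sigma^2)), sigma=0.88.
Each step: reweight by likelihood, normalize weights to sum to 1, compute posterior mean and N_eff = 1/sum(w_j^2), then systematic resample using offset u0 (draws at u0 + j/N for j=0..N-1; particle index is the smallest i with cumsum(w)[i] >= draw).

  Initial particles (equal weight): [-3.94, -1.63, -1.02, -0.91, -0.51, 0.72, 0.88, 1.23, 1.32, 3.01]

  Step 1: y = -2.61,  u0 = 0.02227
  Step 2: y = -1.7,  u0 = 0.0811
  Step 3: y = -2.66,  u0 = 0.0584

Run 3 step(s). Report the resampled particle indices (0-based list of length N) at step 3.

step 1: w=[0.2520, 0.4247, 0.1543, 0.1222, 0.0458, 0.0006, 0.0003, 0.0001, 0.0000, 0.0000]  mean=-1.9762  Neff=3.5124  idx=[0, 0, 0, 1, 1, 1, 1, 2, 2, 3]
step 2: w=[0.0063, 0.0063, 0.0063, 0.1593, 0.1593, 0.1593, 0.1593, 0.1186, 0.1186, 0.1068]  mean=-1.4518  Neff=7.0836  idx=[3, 4, 4, 5, 5, 6, 7, 8, 8, 9]
step 3: w=[0.1366, 0.1366, 0.1366, 0.1366, 0.1366, 0.1366, 0.0477, 0.0477, 0.0477, 0.0375]  mean=-1.5157  Neff=8.3245  idx=[0, 1, 1, 2, 3, 4, 4, 5, 6, 8]

resampled_idx = [0, 1, 1, 2, 3, 4, 4, 5, 6, 8]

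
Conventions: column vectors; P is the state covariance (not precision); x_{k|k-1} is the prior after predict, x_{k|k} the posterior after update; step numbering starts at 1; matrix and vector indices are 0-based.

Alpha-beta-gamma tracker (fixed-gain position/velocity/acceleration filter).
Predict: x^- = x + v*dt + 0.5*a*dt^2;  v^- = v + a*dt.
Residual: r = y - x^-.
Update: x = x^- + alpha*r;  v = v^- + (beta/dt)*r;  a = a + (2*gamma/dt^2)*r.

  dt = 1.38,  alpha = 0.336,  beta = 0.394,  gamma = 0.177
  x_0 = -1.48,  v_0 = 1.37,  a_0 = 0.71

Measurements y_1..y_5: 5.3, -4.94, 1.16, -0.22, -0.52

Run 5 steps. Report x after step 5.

step 1: x_pred=1.0867  r=4.2133  x^+=2.5023  v^+=3.5527  a^+=1.4932
step 2: x_pred=8.8269  r=-13.7669  x^+=4.2013  v^+=1.6828  a^+=-1.0659
step 3: x_pred=5.5086  r=-4.3486  x^+=4.0475  v^+=-1.0297  a^+=-1.8742
step 4: x_pred=0.8419  r=-1.0619  x^+=0.4851  v^+=-3.9193  a^+=-2.0716
step 5: x_pred=-6.8961  r=6.3761  x^+=-4.7537  v^+=-4.9577  a^+=-0.8864

x_post = -4.7537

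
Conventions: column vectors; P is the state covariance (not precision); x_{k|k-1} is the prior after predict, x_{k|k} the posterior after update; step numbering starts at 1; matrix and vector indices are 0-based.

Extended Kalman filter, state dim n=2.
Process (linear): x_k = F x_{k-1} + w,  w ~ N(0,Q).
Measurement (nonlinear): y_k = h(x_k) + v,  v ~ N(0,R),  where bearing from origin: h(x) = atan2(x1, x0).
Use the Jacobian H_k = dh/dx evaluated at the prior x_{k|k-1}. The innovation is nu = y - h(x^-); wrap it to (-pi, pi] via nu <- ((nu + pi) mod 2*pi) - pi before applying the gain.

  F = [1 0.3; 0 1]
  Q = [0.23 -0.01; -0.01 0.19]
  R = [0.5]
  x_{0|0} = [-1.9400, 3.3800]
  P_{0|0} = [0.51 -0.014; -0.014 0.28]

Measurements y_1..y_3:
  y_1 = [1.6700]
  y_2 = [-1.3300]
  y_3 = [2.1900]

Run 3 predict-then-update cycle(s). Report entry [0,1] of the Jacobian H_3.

H_jac[0,1] = 0.1324

step 1: x^-=[-0.9260, 3.3800]  P^-=[0.7568 0.0600; 0.0600 0.4700]  H_jac=[-0.2752 -0.0754]  S=[0.5625]  K=[-0.3783; -0.0924]  nu=[-0.1682]  x^+=[-0.8624, 3.3955]  P^+=[0.6763 0.0403; 0.0403 0.4652]
step 2: x^-=[0.1563, 3.3955]  P^-=[0.9724 0.1699; 0.1699 0.6552]  H_jac=[-0.2939 0.0135]  S=[0.5827]  K=[-0.4864; -0.0705]  nu=[-2.8548]  x^+=[1.5449, 3.5967]  P^+=[0.8345 0.1499; 0.1499 0.6523]
step 3: x^-=[2.6240, 3.5967]  P^-=[1.2132 0.3356; 0.3356 0.8423]  H_jac=[-0.1815 0.1324]  S=[0.5386]  K=[-0.3262; 0.0940]  nu=[1.2495]  x^+=[2.2163, 3.7141]  P^+=[1.1558 0.3521; 0.3521 0.8376]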